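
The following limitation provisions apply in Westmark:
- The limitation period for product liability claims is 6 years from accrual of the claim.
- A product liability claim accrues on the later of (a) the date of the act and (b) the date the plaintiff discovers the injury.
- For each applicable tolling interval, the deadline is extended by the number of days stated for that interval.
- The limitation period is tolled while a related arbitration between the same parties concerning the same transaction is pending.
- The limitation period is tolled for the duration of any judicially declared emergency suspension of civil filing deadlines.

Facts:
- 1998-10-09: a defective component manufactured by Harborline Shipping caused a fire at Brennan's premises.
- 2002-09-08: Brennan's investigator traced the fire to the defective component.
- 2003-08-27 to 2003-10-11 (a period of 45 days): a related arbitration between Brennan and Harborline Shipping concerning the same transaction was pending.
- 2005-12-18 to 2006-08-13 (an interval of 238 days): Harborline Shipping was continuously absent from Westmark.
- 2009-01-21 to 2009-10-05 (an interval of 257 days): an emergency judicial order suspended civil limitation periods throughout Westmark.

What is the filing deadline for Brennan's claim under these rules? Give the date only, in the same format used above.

2008-10-23

Taking the later of the act (1998-10-09) and discovery (2002-09-08), the claim accrued on 2002-09-08.
The untolled deadline — 6 years after 2002-09-08 — is 2008-09-08.
Because the pending related arbitration ran from 2003-08-27 to 2003-10-11, the deadline is extended by 45 days to 2008-10-23.
The emergency suspension of filing deadlines starting 2009-01-21 came too late — the period had run on 2008-10-23 — and so does not extend the deadline.
No stated provision tolls the period for the defendant's absence, so the interval from 2005-12-18 to 2006-08-13 has no effect on the deadline.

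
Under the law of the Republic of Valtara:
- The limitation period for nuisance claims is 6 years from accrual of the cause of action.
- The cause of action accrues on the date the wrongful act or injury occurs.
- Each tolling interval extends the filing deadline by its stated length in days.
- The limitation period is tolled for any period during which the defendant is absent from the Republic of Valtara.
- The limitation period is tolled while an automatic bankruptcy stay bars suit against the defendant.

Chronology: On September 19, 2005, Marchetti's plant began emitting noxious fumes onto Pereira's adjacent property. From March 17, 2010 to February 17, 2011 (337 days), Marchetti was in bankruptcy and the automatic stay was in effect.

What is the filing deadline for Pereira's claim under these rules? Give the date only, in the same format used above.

August 21, 2012

The limitation period began to run on September 19, 2005.
6 years from September 19, 2005 is September 19, 2011.
The period was tolled for 337 days by the automatic bankruptcy stay (March 17, 2010 to February 17, 2011), pushing the deadline to August 21, 2012.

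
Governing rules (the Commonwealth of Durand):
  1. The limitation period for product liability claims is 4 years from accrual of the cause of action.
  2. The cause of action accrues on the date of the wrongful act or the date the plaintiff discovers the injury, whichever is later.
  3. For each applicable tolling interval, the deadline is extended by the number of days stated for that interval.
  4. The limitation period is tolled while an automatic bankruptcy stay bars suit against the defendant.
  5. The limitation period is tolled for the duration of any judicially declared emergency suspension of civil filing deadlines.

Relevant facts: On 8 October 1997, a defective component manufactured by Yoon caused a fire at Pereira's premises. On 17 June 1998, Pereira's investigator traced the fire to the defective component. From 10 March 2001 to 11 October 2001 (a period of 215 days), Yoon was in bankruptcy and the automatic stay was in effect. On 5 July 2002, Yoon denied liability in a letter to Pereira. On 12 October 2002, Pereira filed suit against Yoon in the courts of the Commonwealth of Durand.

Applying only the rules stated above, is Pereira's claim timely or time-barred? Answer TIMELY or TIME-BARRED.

TIMELY

Taking the later of the act (8 October 1997) and discovery (17 June 1998), the claim accrued on 17 June 1998.
Adding the 4 years base period to 17 June 1998 gives a deadline of 17 June 2002, before any tolling.
The automatic bankruptcy stay from 10 March 2001 to 11 October 2001 tolled the period for 215 days, extending the deadline to 18 January 2003.
The other events in the timeline have no effect on the limitation period under the stated rules.
Filing on 12 October 2002 beat the 18 January 2003 deadline — the action is timely.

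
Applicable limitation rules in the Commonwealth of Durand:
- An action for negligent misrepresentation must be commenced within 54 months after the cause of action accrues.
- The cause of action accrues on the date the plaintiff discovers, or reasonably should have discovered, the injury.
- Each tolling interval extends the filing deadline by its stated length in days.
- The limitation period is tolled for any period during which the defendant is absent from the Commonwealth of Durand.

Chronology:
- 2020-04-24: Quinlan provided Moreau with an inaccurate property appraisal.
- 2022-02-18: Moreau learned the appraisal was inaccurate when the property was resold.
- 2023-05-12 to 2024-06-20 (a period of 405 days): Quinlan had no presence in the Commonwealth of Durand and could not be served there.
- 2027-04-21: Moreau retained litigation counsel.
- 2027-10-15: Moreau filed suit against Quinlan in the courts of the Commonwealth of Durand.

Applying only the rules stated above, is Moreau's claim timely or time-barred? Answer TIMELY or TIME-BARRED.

TIME-BARRED

Accrual is tied to discovery, so the period began on 2022-02-18 rather than on 2020-04-24 when the act occurred.
Adding the 54 months base period to 2022-02-18 gives a deadline of 2026-08-18, before any tolling.
The defendant's absence from the jurisdiction from 2023-05-12 to 2024-06-20 tolled the period for 405 days, extending the deadline to 2027-09-27.
Nothing else in the chronology tolls or restarts the period.
Filing on 2027-10-15 missed the 2027-09-27 deadline — the action is time-barred.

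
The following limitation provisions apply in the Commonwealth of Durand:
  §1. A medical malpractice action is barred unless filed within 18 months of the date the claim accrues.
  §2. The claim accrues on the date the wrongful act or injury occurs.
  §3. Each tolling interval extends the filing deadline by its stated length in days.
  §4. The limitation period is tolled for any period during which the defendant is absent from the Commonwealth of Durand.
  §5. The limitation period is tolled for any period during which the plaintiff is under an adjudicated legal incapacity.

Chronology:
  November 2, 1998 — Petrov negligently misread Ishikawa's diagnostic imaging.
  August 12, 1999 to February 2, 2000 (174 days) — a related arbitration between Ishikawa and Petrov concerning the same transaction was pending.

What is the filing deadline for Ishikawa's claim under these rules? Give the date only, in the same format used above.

May 2, 2000

The claim accrued on November 2, 1998, the date of the act.
The untolled deadline — 18 months after November 2, 1998 — is May 2, 2000.
No stated provision tolls the period for a pending arbitration, so the interval from August 12, 1999 to February 2, 2000 has no effect on the deadline.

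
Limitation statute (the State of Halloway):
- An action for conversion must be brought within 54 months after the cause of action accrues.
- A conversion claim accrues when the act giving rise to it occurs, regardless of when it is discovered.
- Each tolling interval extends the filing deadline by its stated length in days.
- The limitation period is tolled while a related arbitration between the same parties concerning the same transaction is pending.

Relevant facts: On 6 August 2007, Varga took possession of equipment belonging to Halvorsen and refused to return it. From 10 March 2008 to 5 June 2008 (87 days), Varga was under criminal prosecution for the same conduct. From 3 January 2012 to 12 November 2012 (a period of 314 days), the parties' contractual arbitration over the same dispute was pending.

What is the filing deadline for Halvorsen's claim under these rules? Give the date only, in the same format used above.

16 December 2012

The cause of action accrued on 6 August 2007, the date of the act.
Adding the 54 months base period to 6 August 2007 gives a deadline of 6 February 2012, before any tolling.
The period was tolled for 314 days by the pending related arbitration (3 January 2012 to 12 November 2012), pushing the deadline to 16 December 2012.
Although a criminal prosecution ran from 10 March 2008 to 5 June 2008, the stated rules do not make that a tolling event, so it is disregarded.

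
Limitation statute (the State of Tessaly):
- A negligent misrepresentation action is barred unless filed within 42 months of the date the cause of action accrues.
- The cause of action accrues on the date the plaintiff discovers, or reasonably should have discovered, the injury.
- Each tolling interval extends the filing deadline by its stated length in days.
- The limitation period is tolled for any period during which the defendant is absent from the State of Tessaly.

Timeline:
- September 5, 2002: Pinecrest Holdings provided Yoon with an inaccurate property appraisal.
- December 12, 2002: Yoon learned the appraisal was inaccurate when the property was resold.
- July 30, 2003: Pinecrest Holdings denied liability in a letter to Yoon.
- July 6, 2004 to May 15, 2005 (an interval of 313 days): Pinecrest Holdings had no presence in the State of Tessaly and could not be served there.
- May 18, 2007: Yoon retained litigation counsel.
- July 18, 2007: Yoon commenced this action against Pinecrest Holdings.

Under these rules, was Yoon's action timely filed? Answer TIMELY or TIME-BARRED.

TIME-BARRED

Accrual is tied to discovery, so the period began on December 12, 2002 rather than on September 5, 2002 when the act occurred.
The untolled deadline — 42 months after December 12, 2002 — is June 12, 2006.
The defendant's absence from the jurisdiction from July 6, 2004 to May 15, 2005 tolled the period for 313 days, extending the deadline to April 21, 2007.
None of the other events listed affects the running of the period under the stated rules.
Yoon filed on July 18, 2007, after the April 21, 2007 deadline, so the action is time-barred.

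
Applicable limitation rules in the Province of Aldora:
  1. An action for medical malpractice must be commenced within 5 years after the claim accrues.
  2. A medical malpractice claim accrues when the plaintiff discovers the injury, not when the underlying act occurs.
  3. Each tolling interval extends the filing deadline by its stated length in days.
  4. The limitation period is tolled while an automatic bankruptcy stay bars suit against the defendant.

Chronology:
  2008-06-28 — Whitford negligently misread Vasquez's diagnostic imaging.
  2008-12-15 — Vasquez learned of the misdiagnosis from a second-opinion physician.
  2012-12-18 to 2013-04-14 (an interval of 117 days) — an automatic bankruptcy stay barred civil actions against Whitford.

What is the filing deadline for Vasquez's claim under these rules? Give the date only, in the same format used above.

The claim did not accrue until Vasquez discovered the injury on 2008-12-15; the 2008-06-28 act date does not start the clock under the stated rule.
The untolled deadline — 5 years after 2008-12-15 — is 2013-12-15.
The period was tolled for 117 days by the automatic bankruptcy stay (2012-12-18 to 2013-04-14), pushing the deadline to 2014-04-11.

2014-04-11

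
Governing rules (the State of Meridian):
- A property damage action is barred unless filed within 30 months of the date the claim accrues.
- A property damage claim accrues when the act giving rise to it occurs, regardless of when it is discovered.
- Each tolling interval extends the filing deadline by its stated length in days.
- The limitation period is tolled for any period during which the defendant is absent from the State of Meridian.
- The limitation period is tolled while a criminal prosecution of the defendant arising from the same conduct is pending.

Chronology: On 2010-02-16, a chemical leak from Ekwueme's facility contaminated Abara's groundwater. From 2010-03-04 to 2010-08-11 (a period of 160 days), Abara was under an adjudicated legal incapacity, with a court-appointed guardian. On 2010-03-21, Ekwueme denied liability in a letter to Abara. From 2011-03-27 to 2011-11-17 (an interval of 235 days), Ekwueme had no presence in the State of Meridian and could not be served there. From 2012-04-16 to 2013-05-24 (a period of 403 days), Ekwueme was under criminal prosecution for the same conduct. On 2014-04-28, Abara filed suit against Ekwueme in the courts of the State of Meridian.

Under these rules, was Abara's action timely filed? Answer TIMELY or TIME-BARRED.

The limitation period began to run on 2010-02-16.
The untolled deadline — 30 months after 2010-02-16 — is 2012-08-16.
Because the defendant's absence from the jurisdiction ran from 2011-03-27 to 2011-11-17, the deadline is extended by 235 days to 2013-04-08.
The pending criminal prosecution from 2012-04-16 to 2013-05-24 tolled the period for 403 days, extending the deadline to 2014-05-16.
Although the plaintiff's incapacity ran from 2010-03-04 to 2010-08-11, the stated rules do not make that a tolling event, so it is disregarded.
Nothing else in the chronology tolls or restarts the period.
Filing on 2014-04-28 beat the 2014-05-16 deadline — the action is timely.

TIMELY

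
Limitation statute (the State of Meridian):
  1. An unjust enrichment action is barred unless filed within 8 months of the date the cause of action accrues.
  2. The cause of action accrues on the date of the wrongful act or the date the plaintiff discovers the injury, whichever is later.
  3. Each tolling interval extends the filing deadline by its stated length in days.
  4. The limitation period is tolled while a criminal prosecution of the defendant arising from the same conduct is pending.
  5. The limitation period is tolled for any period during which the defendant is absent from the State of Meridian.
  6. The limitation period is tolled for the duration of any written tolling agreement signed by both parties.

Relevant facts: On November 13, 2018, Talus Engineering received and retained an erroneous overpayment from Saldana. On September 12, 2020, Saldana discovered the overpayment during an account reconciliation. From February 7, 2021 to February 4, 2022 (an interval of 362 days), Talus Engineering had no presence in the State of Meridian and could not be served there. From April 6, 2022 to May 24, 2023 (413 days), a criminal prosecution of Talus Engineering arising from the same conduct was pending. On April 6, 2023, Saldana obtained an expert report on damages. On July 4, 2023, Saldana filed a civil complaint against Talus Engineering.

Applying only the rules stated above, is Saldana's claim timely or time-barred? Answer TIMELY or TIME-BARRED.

TIME-BARRED

Taking the later of the act (November 13, 2018) and discovery (September 12, 2020), the claim accrued on September 12, 2020.
The untolled deadline — 8 months after September 12, 2020 — is May 12, 2021.
Because the defendant's absence from the jurisdiction ran from February 7, 2021 to February 4, 2022, the deadline is extended by 362 days to May 9, 2022.
Because the pending criminal prosecution ran from April 6, 2022 to May 24, 2023, the deadline is extended by 413 days to June 26, 2023.
Nothing else in the chronology tolls or restarts the period.
The July 4, 2023 filing falls after the June 26, 2023 deadline; the claim is time-barred.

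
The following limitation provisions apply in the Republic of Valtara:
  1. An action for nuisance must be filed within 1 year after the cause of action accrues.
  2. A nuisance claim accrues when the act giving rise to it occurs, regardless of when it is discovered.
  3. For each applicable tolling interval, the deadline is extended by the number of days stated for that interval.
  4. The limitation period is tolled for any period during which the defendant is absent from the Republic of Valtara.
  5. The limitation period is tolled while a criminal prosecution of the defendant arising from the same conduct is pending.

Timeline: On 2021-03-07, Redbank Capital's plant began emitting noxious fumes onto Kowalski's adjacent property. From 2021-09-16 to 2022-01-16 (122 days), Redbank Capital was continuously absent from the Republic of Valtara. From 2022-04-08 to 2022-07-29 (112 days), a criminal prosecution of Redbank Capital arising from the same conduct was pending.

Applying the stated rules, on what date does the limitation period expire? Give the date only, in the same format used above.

2022-10-27

The limitation period began to run on 2021-03-07.
Adding the 1 year base period to 2021-03-07 gives a deadline of 2022-03-07, before any tolling.
The defendant's absence from the jurisdiction from 2021-09-16 to 2022-01-16 tolled the period for 122 days, extending the deadline to 2022-07-07.
The period was tolled for 112 days by the pending criminal prosecution (2022-04-08 to 2022-07-29), pushing the deadline to 2022-10-27.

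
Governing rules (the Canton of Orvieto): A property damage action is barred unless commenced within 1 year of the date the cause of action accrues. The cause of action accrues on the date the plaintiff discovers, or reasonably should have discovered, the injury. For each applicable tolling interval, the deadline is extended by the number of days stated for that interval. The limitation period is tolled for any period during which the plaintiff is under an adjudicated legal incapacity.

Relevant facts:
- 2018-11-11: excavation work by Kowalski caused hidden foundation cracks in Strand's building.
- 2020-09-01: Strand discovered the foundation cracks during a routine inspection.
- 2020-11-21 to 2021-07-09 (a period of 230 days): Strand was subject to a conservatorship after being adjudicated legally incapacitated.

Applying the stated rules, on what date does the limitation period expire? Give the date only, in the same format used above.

Accrual is tied to discovery, so the period began on 2020-09-01 rather than on 2018-11-11 when the act occurred.
1 year from 2020-09-01 is 2021-09-01.
The period was tolled for 230 days by the plaintiff's legal incapacity (2020-11-21 to 2021-07-09), pushing the deadline to 2022-04-19.

2022-04-19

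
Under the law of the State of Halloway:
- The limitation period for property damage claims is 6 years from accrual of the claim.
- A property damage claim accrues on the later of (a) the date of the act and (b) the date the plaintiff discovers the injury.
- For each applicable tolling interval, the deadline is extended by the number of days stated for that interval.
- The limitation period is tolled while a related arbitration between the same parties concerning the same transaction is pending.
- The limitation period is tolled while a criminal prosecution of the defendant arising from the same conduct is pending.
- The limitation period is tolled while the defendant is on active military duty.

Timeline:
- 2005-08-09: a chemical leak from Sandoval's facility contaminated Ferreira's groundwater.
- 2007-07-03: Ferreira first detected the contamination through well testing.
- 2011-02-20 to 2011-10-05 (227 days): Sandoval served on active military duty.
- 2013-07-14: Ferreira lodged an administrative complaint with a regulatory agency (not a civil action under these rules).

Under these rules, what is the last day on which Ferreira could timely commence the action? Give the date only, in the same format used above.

Because discovery on 2007-07-03 post-dates the 2005-08-09 act, accrual under the later-of rule falls on 2007-07-03.
Adding the 6 years base period to 2007-07-03 gives a deadline of 2013-07-03, before any tolling.
The defendant's active military service from 2011-02-20 to 2011-10-05 tolled the period for 227 days, extending the deadline to 2014-02-15.
The other events in the timeline have no effect on the limitation period under the stated rules.

2014-02-15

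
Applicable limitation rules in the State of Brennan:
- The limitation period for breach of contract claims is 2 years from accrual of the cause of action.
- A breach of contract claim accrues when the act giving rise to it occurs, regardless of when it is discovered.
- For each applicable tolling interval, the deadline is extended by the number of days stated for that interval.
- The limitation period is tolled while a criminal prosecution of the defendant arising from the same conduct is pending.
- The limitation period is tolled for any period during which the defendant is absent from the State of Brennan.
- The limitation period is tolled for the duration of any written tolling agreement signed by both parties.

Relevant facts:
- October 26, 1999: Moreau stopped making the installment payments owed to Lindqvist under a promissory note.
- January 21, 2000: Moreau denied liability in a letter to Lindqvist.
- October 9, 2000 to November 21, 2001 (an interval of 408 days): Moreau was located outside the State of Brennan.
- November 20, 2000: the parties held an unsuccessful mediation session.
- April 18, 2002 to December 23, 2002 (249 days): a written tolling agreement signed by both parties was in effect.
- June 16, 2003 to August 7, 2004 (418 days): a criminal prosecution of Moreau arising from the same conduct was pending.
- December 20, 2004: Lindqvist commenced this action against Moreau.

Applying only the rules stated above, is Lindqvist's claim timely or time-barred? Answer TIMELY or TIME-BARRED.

The claim accrued on October 26, 1999, when the wrongful act occurred.
The untolled deadline — 2 years after October 26, 1999 — is October 26, 2001.
The period was tolled for 408 days by the defendant's absence from the jurisdiction (October 9, 2000 to November 21, 2001), pushing the deadline to December 8, 2002.
The written tolling agreement from April 18, 2002 to December 23, 2002 tolled the period for 249 days, extending the deadline to August 14, 2003.
The pending criminal prosecution from June 16, 2003 to August 7, 2004 tolled the period for 418 days, extending the deadline to October 5, 2004.
None of the other events listed affects the running of the period under the stated rules.
The December 20, 2004 filing falls after the October 5, 2004 deadline; the claim is time-barred.

TIME-BARRED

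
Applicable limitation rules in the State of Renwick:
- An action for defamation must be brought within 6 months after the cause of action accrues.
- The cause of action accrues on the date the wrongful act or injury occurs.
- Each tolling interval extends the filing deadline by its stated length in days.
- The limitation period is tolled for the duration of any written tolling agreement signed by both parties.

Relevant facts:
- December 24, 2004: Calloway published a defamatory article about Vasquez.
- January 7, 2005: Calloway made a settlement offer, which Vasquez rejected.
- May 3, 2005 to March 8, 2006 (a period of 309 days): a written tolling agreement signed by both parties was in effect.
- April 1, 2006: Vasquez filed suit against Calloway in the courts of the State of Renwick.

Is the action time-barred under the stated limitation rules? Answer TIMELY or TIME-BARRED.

The claim accrued on December 24, 2004, when the wrongful act occurred.
6 months from December 24, 2004 is June 24, 2005.
Because the written tolling agreement ran from May 3, 2005 to March 8, 2006, the deadline is extended by 309 days to April 29, 2006.
Nothing else in the chronology tolls or restarts the period.
Filing on April 1, 2006 beat the April 29, 2006 deadline — the action is timely.

TIMELY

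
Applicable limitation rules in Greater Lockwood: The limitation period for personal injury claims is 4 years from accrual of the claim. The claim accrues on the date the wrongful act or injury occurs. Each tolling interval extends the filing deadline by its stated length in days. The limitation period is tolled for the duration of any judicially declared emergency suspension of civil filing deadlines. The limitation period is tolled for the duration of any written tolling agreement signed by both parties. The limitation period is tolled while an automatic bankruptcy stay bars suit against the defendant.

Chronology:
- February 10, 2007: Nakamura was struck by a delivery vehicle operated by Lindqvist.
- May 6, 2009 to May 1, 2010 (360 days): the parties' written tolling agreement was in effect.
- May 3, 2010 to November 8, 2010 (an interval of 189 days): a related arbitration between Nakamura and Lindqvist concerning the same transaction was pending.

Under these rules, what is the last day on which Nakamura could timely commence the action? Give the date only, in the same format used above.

The claim accrued on February 10, 2007, the date of the act.
Adding the 4 years base period to February 10, 2007 gives a deadline of February 10, 2011, before any tolling.
Because the written tolling agreement ran from May 6, 2009 to May 1, 2010, the deadline is extended by 360 days to February 5, 2012.
No stated provision tolls the period for a pending arbitration, so the interval from May 3, 2010 to November 8, 2010 has no effect on the deadline.

February 5, 2012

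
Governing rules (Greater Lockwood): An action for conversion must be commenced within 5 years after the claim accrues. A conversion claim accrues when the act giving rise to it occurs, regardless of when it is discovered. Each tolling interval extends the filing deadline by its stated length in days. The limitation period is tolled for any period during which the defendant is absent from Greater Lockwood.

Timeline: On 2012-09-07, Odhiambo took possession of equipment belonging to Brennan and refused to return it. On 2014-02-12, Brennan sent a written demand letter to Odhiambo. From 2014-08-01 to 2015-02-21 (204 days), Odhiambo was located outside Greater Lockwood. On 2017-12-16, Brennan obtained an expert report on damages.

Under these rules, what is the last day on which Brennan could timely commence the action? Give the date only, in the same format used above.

The claim accrued on 2012-09-07, when the wrongful act occurred.
Adding the 5 years base period to 2012-09-07 gives a deadline of 2017-09-07, before any tolling.
The defendant's absence from the jurisdiction from 2014-08-01 to 2015-02-21 tolled the period for 204 days, extending the deadline to 2018-03-30.
The other events in the timeline have no effect on the limitation period under the stated rules.

2018-03-30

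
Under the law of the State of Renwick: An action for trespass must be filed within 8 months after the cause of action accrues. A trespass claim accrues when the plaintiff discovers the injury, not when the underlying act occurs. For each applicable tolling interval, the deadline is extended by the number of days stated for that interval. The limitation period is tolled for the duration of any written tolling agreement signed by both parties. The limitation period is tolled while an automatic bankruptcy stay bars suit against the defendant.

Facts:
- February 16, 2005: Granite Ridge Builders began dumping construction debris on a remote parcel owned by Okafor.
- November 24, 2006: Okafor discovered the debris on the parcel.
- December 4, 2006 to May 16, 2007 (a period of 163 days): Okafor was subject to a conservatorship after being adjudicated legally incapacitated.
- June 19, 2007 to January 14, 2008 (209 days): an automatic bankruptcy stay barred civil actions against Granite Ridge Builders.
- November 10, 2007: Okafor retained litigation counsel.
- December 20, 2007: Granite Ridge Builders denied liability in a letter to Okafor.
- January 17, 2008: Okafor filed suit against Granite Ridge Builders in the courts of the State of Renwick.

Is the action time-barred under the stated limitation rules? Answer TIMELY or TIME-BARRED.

TIMELY

Accrual is tied to discovery, so the period began on November 24, 2006 rather than on February 16, 2005 when the act occurred.
8 months from November 24, 2006 is July 24, 2007.
The period was tolled for 209 days by the automatic bankruptcy stay (June 19, 2007 to January 14, 2008), pushing the deadline to February 18, 2008.
Although the plaintiff's incapacity ran from December 4, 2006 to May 16, 2007, the stated rules do not make that a tolling event, so it is disregarded.
The other events in the timeline have no effect on the limitation period under the stated rules.
The January 17, 2008 filing precedes the February 18, 2008 deadline; the claim is timely.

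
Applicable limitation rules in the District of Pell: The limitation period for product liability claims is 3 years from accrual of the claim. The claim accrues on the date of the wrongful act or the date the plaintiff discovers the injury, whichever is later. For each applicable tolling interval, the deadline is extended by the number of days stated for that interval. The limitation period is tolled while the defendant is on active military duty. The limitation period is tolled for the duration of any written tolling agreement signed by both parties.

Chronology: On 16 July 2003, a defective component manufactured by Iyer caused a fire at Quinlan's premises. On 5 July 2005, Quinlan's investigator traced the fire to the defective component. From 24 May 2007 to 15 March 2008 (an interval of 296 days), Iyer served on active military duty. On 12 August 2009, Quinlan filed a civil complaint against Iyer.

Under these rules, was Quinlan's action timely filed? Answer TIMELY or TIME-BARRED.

Because discovery on 5 July 2005 post-dates the 16 July 2003 act, accrual under the later-of rule falls on 5 July 2005.
The untolled deadline — 3 years after 5 July 2005 — is 5 July 2008.
Because the defendant's active military service ran from 24 May 2007 to 15 March 2008, the deadline is extended by 296 days to 27 April 2009.
The 12 August 2009 filing falls after the 27 April 2009 deadline; the claim is time-barred.

TIME-BARRED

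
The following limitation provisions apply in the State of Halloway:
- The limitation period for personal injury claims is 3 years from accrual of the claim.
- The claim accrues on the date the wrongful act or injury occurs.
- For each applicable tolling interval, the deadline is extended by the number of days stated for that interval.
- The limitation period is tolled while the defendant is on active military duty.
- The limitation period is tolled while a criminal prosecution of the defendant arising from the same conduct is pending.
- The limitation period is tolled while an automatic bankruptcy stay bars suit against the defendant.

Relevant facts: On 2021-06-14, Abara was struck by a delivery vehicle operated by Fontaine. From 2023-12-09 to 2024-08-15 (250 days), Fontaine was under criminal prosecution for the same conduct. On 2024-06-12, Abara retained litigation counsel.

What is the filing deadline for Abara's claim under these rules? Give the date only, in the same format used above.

The claim accrued on 2021-06-14, the date of the act.
Adding the 3 years base period to 2021-06-14 gives a deadline of 2024-06-14, before any tolling.
The pending criminal prosecution from 2023-12-09 to 2024-08-15 tolled the period for 250 days, extending the deadline to 2025-02-19.
Nothing else in the chronology tolls or restarts the period.

2025-02-19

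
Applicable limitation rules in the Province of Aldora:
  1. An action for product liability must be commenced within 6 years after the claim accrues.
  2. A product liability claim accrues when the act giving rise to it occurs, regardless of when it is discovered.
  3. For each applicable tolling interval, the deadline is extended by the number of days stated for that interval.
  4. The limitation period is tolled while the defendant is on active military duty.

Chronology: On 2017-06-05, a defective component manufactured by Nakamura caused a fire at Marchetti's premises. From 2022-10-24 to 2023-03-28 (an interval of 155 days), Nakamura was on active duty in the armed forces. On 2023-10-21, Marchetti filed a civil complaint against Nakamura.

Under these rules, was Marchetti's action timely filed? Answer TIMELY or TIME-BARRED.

The claim accrued on 2017-06-05, the date of the act.
The untolled deadline — 6 years after 2017-06-05 — is 2023-06-05.
The period was tolled for 155 days by the defendant's active military service (2022-10-24 to 2023-03-28), pushing the deadline to 2023-11-07.
Marchetti filed on 2023-10-21, before the 2023-11-07 deadline, so the action is timely.

TIMELY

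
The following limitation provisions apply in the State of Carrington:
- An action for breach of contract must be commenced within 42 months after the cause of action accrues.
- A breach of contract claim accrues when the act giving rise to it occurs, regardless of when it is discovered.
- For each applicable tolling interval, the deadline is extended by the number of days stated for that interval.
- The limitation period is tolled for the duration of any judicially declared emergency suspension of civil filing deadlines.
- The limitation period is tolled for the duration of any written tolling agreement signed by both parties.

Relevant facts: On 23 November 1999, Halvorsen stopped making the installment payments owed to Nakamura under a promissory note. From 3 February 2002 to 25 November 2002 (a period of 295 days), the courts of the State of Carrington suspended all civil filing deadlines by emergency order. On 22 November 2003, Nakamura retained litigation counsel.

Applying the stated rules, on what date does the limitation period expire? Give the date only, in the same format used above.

13 March 2004

The limitation period began to run on 23 November 1999.
42 months from 23 November 1999 is 23 May 2003.
The emergency suspension of filing deadlines from 3 February 2002 to 25 November 2002 tolled the period for 295 days, extending the deadline to 13 March 2004.
Nothing else in the chronology tolls or restarts the period.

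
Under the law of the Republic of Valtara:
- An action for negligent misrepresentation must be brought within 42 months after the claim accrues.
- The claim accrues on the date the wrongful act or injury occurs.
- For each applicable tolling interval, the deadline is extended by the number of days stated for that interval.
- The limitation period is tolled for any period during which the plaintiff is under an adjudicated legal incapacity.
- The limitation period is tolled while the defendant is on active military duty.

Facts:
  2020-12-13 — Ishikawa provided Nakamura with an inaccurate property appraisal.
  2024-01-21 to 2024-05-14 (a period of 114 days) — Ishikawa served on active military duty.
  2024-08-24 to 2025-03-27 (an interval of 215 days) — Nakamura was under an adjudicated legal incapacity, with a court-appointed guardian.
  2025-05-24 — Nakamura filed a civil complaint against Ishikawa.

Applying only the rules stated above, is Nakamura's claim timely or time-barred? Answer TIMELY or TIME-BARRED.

The limitation period began to run on 2020-12-13.
Adding the 42 months base period to 2020-12-13 gives a deadline of 2024-06-13, before any tolling.
The period was tolled for 114 days by the defendant's active military service (2024-01-21 to 2024-05-14), pushing the deadline to 2024-10-05.
Because the plaintiff's legal incapacity ran from 2024-08-24 to 2025-03-27, the deadline is extended by 215 days to 2025-05-08.
Nakamura filed on 2025-05-24, after the 2025-05-08 deadline, so the action is time-barred.

TIME-BARRED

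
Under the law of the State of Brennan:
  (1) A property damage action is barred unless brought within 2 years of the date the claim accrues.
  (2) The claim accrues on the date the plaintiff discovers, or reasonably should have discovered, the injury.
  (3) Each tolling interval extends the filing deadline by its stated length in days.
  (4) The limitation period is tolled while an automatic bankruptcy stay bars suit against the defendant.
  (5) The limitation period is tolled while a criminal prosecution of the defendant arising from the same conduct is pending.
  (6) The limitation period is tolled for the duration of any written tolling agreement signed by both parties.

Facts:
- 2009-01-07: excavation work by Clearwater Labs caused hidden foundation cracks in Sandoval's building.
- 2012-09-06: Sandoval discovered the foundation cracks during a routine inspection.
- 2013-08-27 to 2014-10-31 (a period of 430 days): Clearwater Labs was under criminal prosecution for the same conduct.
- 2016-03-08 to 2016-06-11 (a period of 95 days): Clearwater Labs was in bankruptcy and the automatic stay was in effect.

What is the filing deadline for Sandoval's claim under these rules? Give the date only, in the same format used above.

Under the discovery rule, the claim accrued on 2012-09-06, when Sandoval discovered the injury — not on the 2009-01-07 date of the underlying act.
2 years from 2012-09-06 is 2014-09-06.
The pending criminal prosecution from 2013-08-27 to 2014-10-31 tolled the period for 430 days, extending the deadline to 2015-11-10.
The automatic bankruptcy stay from 2016-03-08 to 2016-06-11 began after the period had already run on 2015-11-10, so it has no tolling effect.

2015-11-10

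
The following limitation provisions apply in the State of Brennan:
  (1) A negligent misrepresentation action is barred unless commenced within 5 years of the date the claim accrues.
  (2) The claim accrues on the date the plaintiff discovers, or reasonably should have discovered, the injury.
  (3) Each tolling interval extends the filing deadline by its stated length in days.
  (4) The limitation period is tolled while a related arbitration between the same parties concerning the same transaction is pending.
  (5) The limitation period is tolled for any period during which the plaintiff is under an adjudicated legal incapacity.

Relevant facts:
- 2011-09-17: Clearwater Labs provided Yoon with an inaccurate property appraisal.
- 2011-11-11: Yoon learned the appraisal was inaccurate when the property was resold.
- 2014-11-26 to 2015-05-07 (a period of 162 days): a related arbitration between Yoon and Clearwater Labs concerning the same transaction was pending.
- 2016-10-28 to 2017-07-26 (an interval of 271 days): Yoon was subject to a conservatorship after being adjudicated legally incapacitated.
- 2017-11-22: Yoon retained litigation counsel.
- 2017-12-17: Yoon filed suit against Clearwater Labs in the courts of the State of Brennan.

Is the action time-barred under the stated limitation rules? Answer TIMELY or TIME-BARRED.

The claim did not accrue until Yoon discovered the injury on 2011-11-11; the 2011-09-17 act date does not start the clock under the stated rule.
The untolled deadline — 5 years after 2011-11-11 — is 2016-11-11.
The pending related arbitration from 2014-11-26 to 2015-05-07 tolled the period for 162 days, extending the deadline to 2017-04-22.
The plaintiff's legal incapacity from 2016-10-28 to 2017-07-26 tolled the period for 271 days, extending the deadline to 2018-01-18.
None of the other events listed affects the running of the period under the stated rules.
Filing on 2017-12-17 beat the 2018-01-18 deadline — the action is timely.

TIMELY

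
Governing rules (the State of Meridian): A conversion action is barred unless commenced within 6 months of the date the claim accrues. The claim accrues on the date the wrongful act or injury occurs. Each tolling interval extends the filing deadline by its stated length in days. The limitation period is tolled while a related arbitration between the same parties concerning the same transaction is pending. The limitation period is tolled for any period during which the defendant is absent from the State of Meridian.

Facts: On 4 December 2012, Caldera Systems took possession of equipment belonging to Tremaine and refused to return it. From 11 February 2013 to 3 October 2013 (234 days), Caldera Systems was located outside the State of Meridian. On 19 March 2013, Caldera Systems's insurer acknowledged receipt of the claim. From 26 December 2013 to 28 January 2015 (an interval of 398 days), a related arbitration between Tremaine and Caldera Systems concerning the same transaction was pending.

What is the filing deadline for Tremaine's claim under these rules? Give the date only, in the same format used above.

26 February 2015

The limitation period began to run on 4 December 2012.
Adding the 6 months base period to 4 December 2012 gives a deadline of 4 June 2013, before any tolling.
The defendant's absence from the jurisdiction from 11 February 2013 to 3 October 2013 tolled the period for 234 days, extending the deadline to 24 January 2014.
Because the pending related arbitration ran from 26 December 2013 to 28 January 2015, the deadline is extended by 398 days to 26 February 2015.
The other events in the timeline have no effect on the limitation period under the stated rules.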